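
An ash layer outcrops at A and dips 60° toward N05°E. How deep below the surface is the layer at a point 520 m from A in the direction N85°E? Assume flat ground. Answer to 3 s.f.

156 m

The hole lies 80° from the dip direction, so the down-dip offset is 520 × cos 80° = 90.30 m.
Depth = down-dip offset × tan(dip) = 90.30 × tan 60° = 90.30 × 1.7321
Depth = 156.40 m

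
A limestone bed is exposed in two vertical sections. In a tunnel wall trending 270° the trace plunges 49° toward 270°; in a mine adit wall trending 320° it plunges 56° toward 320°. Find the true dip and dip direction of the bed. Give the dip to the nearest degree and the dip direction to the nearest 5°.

Each apparent-dip line lies in the plane. As unit vectors (x east, y north, z up), v₁ plunges 49°→270° and v₂ plunges 56°→320°.
The plane normal is n = v₁ × v₂ ∝ (-0.323, 0.273, 0.281).
True dip = arccos(n_z / |n|) = arccos(0.5535) = 56.4°.
The horizontal component of n points toward azimuth atan2(n_x, n_y) = 310°, the dip direction.

true dip 56°, dip direction 310°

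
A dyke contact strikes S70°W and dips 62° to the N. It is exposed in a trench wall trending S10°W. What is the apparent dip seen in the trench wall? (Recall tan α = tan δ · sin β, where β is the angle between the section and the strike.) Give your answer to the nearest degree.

Angle between strike (S70°W) and section (S10°W): β = 60°.
tan(apparent dip) = tan 62° · sin 60° = 1.6288
α = arctan(1.6288) = 58.45°

58°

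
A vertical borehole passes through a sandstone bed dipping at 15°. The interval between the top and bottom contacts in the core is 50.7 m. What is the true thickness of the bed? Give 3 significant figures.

True thickness t = h · cos(dip) = 50.7 × cos 15°
t = 50.7 × 0.9659 = 48.972 m

49.0 m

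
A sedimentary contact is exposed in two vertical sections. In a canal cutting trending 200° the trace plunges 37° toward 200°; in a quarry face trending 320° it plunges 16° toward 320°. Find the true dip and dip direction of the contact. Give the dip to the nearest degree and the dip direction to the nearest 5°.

Each apparent-dip line lies in the plane. As unit vectors (x east, y north, z up), v₁ plunges 37°→200° and v₂ plunges 16°→320°.
Cross product v₁ × v₂ gives the pole to the plane: n ∝ (-0.650, -0.297, 0.665).
Dip δ = arctan(|n_h|/n_z) = arctan(0.714/0.665) = 47.1°.
The horizontal component of n points toward azimuth atan2(n_x, n_y) = 245°, the dip direction.

true dip 47°, dip direction 245°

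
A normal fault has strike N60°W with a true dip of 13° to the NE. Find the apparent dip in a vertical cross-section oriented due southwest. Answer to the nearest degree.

13°

Angle between strike (N60°W) and section (due southwest): β = 75°.
tan(apparent dip) = tan 13° · sin 75° = 0.2230
α = arctan(0.2230) = 12.57°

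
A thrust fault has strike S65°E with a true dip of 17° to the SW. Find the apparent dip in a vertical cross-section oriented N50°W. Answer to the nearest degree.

5°

The section lies 15° from the strike.
tan α = tan 17° × sin 15° = 0.3057 × 0.2588 = 0.0791
apparent dip = arctan 0.0791 = 4.52°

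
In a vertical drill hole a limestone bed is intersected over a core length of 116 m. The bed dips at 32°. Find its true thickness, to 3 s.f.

True thickness t = h · cos(dip) = 116 × cos 32°
t = 116 × 0.8480 = 98.374 m

98.4 m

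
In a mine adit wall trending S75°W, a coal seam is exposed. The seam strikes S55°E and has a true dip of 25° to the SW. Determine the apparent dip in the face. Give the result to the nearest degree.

20°

The section lies 50° from the strike.
tan α = tan 25° × sin 50° = 0.4663 × 0.7660 = 0.3572
α = arctan(0.3572) = 19.66°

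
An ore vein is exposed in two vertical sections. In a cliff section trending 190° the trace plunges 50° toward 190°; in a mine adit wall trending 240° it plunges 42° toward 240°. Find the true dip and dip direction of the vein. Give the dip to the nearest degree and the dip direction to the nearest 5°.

Each apparent-dip line lies in the plane. As unit vectors (x east, y north, z up), v₁ plunges 50°→190° and v₂ plunges 42°→240°.
Cross product v₁ × v₂ gives the pole to the plane: n ∝ (-0.139, -0.418, 0.366).
tan δ = √(n_x²+n_y²)/n_z = 0.441/0.366, so δ = 50.3°.
The horizontal component of n points toward azimuth atan2(n_x, n_y) = 198°, the dip direction.

true dip 50°, dip direction 200°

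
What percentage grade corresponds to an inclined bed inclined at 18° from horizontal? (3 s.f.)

32.5%

grade % = 100 × tan 18° = 100 × 0.3249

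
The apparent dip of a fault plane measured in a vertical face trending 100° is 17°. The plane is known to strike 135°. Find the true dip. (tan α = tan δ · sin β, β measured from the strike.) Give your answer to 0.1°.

β = acute angle between strike 135° and section 100° = 35°.
tan(true dip) = tan 17° / sin 35° = 0.5330
δ = arctan(0.5330) = 28.06°

28.1°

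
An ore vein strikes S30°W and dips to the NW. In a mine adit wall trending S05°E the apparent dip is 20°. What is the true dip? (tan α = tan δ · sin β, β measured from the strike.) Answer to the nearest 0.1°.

β = acute angle between strike S30°W and section S05°E = 35°.
tan δ = tan α / sin β = tan 20° / sin 35° = 0.3640 / 0.5736 = 0.6346
true dip = arctan 0.6346 = 32.40°

32.4°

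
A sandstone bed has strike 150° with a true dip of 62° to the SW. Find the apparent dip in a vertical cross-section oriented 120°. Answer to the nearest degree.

The section lies 30° from the strike.
tan(apparent dip) = tan 62° · sin 30° = 0.9404
apparent dip = arctan 0.9404 = 43.24°

43°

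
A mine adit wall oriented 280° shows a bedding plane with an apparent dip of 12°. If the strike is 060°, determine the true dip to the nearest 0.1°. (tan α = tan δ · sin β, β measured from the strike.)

The section is 40° from the strike.
tan δ = tan α / sin β = tan 12° / sin 40° = 0.2126 / 0.6428 = 0.3307
δ = arctan(0.3307) = 18.30°

18.3°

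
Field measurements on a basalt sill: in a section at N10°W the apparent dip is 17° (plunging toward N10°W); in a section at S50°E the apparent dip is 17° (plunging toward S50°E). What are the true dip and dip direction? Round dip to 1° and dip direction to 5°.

Represent each trace as a vector plunging at its apparent dip toward its trend (east-north-up frame): v₁ = (-0.166, 0.942, -0.292), v₂ = (0.733, -0.615, -0.292).
The plane normal is n = v₁ × v₂ ∝ (0.455, 0.263, 0.588).
tan δ = √(n_x²+n_y²)/n_z = 0.525/0.588, so δ = 41.8°.
Dip direction = azimuth of (n_x, n_y) = atan2(0.455, 0.263) = 60°.

true dip 42°, dip direction 060°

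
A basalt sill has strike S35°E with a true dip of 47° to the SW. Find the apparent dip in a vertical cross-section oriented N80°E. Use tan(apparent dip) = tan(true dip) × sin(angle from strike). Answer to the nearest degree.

The strike is S35°E and the section trends N80°E; the acute angle between them is β = 65°.
tan(apparent dip) = tan 47° · sin 65° = 0.9719
apparent dip = arctan 0.9719 = 44.18°

44°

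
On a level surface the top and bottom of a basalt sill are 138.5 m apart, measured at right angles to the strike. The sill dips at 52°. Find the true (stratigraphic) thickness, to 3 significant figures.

109 m

True thickness t = w · sin(dip) = 138.5 × sin 52°
t = 138.5 × 0.7880 = 109.139 m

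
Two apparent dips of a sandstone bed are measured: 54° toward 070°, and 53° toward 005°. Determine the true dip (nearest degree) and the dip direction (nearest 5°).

true dip 58°, dip direction 040°

The two traces are lines in the plane: v₁ = (sin 70°·cos 54°, cos 70°·cos 54°, −sin 54°), v₂ = (sin 5°·cos 53°, cos 5°·cos 53°, −sin 53°).
n = v₁ × v₂ = (0.324, 0.399, 0.321) (taken with n_z > 0).
Dip δ = arctan(|n_h|/n_z) = arctan(0.514/0.321) = 58.0°.
The horizontal component of n points toward azimuth atan2(n_x, n_y) = 39°, the dip direction.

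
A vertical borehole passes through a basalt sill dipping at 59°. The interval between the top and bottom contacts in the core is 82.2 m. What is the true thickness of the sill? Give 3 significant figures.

42.3 m

True thickness t = h · cos(dip) = 82.2 × cos 59°
t = 82.2 × 0.5150 = 42.336 m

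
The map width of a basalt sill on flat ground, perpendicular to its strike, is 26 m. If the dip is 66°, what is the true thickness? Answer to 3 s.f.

True thickness t = w · sin(dip) = 26 × sin 66°
t = 26 × 0.9135 = 23.752 m

23.8 m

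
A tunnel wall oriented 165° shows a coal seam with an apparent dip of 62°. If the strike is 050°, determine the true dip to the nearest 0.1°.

64.3°

The section is 65° from the strike.
tan(true dip) = tan 62° / sin 65° = 2.0752
δ = arctan(2.0752) = 64.27°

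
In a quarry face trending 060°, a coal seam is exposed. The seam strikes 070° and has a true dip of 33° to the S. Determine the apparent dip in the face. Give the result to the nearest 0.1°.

The strike is 070° and the section trends 060°; the acute angle between them is β = 10°.
tan(apparent dip) = tan 33° · sin 10° = 0.1128
apparent dip = arctan 0.1128 = 6.43°

6.4°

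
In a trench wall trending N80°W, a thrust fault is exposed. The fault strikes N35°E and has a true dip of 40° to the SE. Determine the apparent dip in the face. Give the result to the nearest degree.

37°

The strike is N35°E and the section trends N80°W; the acute angle between them is β = 65°.
tan α = tan 40° × sin 65° = 0.8391 × 0.9063 = 0.7605
α = arctan(0.7605) = 37.25°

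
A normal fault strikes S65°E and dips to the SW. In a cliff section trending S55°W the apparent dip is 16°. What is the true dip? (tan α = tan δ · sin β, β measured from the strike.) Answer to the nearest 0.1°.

18.3°

The section is 60° from the strike.
tan(true dip) = tan 16° / sin 60° = 0.3311
true dip = arctan 0.3311 = 18.32°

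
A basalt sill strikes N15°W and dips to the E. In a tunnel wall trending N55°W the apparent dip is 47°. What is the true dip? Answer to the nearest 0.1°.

The section is 40° from the strike.
tan(true dip) = tan 47° / sin 40° = 1.6683
true dip = arctan 1.6683 = 59.06°

59.1°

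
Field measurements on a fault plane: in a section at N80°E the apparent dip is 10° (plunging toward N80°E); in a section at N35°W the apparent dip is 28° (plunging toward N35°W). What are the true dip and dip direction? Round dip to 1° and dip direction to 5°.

true dip 35°, dip direction 005°

Represent each trace as a vector plunging at its apparent dip toward its trend (east-north-up frame): v₁ = (0.970, 0.171, -0.174), v₂ = (-0.506, 0.723, -0.469).
n = v₁ × v₂ = (0.045, 0.543, 0.788) (taken with n_z > 0).
Dip δ = arctan(|n_h|/n_z) = arctan(0.545/0.788) = 34.7°.
The horizontal component of n points toward azimuth atan2(n_x, n_y) = 5°, the dip direction.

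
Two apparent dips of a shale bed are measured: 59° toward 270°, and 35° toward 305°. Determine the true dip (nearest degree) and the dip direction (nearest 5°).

true dip 64°, dip direction 235°

Each apparent-dip line lies in the plane. As unit vectors (x east, y north, z up), v₁ plunges 59°→270° and v₂ plunges 35°→305°.
n = v₁ × v₂ = (-0.403, -0.280, 0.242) (taken with n_z > 0).
True dip = arccos(n_z / |n|) = arccos(0.4425) = 63.7°.
Dip direction = azimuth of (n_x, n_y) = atan2(-0.403, -0.280) = 235°.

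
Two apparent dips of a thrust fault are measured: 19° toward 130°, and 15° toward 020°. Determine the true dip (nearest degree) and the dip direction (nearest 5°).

Each apparent-dip line lies in the plane. As unit vectors (x east, y north, z up), v₁ plunges 19°→130° and v₂ plunges 15°→020°.
Cross product v₁ × v₂ gives the pole to the plane: n ∝ (0.453, 0.080, 0.858).
True dip = arccos(n_z / |n|) = arccos(0.8815) = 28.2°.
The horizontal component of n points toward azimuth atan2(n_x, n_y) = 80°, the dip direction.

true dip 28°, dip direction 080°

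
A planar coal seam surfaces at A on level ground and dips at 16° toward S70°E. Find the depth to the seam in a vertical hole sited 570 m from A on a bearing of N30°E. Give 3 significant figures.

The hole lies 80° from the dip direction, so the down-dip offset is 570 × cos 80° = 98.98 m.
Depth = down-dip offset × tan(dip) = 98.98 × tan 16° = 98.98 × 0.2867
Depth = 28.38 m

28.4 m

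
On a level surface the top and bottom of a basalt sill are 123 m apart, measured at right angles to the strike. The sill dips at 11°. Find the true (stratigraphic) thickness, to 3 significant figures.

True thickness t = w · sin(dip) = 123 × sin 11°
t = 123 × 0.1908 = 23.470 m

23.5 m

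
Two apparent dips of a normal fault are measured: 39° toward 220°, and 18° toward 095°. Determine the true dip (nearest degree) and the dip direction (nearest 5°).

Each apparent-dip line lies in the plane. As unit vectors (x east, y north, z up), v₁ plunges 39°→220° and v₂ plunges 18°→095°.
The plane normal is n = v₁ × v₂ ∝ (0.132, -0.751, 0.605).
tan δ = √(n_x²+n_y²)/n_z = 0.762/0.605, so δ = 51.5°.
The horizontal component of n points toward azimuth atan2(n_x, n_y) = 170°, the dip direction.

true dip 52°, dip direction 170°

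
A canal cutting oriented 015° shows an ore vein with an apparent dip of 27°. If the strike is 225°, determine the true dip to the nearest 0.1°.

45.5°

β = acute angle between strike 225° and section 015° = 30°.
tan(true dip) = tan 27° / sin 30° = 1.0191
true dip = arctan 1.0191 = 45.54°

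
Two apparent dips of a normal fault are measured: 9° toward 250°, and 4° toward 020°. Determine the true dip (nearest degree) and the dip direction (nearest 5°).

The two traces are lines in the plane: v₁ = (sin 250°·cos 9°, cos 250°·cos 9°, −sin 9°), v₂ = (sin 20°·cos 4°, cos 20°·cos 4°, −sin 4°).
Cross product v₁ × v₂ gives the pole to the plane: n ∝ (-0.170, 0.118, 0.755).
Dip δ = arctan(|n_h|/n_z) = arctan(0.207/0.755) = 15.3°.
Dip direction = atan2(-0.170, 0.118) = 305° (azimuth of n's horizontal projection).

true dip 15°, dip direction 305°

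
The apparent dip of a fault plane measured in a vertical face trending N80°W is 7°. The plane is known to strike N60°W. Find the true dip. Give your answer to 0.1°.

β = acute angle between strike N60°W and section N80°W = 20°.
tan(true dip) = tan 7° / sin 20° = 0.3590
true dip = arctan 0.3590 = 19.75°

19.7°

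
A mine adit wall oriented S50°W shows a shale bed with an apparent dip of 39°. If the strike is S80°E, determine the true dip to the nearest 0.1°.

The section is 50° from the strike.
tan δ = tan α / sin β = tan 39° / sin 50° = 0.8098 / 0.7660 = 1.0571
true dip = arctan 1.0571 = 46.59°

46.6°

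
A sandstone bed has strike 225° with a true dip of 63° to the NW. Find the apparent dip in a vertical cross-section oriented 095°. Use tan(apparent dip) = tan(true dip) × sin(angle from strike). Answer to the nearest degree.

56°

Angle between strike (225°) and section (095°): β = 50°.
tan(apparent dip) = tan 63° · sin 50° = 1.5034
α = arctan(1.5034) = 56.37°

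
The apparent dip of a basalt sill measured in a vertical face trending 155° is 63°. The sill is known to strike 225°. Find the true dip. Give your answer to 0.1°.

The section is 70° from the strike.
tan δ = tan α / sin β = tan 63° / sin 70° = 1.9626 / 0.9397 = 2.0886
δ = arctan(2.0886) = 64.42°

64.4°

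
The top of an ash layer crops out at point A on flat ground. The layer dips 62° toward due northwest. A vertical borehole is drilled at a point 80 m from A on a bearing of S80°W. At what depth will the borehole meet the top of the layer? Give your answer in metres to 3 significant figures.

86.3 m

The hole lies 55° from the dip direction, so the down-dip offset is 80 × cos 55° = 45.89 m.
Depth = down-dip offset × tan(dip) = 45.89 × tan 62° = 45.89 × 1.8807
Depth = 86.30 m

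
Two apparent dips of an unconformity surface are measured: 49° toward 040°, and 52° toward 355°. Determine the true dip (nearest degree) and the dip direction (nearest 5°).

Represent each trace as a vector plunging at its apparent dip toward its trend (east-north-up frame): v₁ = (0.422, 0.503, -0.755), v₂ = (-0.054, 0.613, -0.788).
Cross product v₁ × v₂ gives the pole to the plane: n ∝ (0.067, 0.373, 0.286).
True dip = arccos(n_z / |n|) = arccos(0.6021) = 53.0°.
The horizontal component of n points toward azimuth atan2(n_x, n_y) = 10°, the dip direction.

true dip 53°, dip direction 010°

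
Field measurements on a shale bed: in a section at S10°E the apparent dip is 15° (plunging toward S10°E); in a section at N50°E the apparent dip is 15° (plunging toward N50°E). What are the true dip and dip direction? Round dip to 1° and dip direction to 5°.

Represent each trace as a vector plunging at its apparent dip toward its trend (east-north-up frame): v₁ = (0.168, -0.951, -0.259), v₂ = (0.740, 0.621, -0.259).
n = v₁ × v₂ = (0.407, -0.148, 0.808) (taken with n_z > 0).
True dip = arccos(n_z / |n|) = arccos(0.8814) = 28.2°.
Dip direction = atan2(0.407, -0.148) = 110° (azimuth of n's horizontal projection).

true dip 28°, dip direction 110°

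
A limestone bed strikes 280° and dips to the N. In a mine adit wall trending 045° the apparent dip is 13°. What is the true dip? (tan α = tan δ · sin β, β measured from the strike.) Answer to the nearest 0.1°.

15.7°

The section is 55° from the strike.
tan δ = tan α / sin β = tan 13° / sin 55° = 0.2309 / 0.8192 = 0.2818
true dip = arctan 0.2818 = 15.74°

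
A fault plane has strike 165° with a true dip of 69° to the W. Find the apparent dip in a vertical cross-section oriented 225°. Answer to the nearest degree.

66°

The section lies 60° from the strike.
tan α = tan 69° × sin 60° = 2.6051 × 0.8660 = 2.2561
apparent dip = arctan 2.2561 = 66.09°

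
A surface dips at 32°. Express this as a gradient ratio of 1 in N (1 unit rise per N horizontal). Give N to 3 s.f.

1 : N means tan θ = 1/N, so N = 1/tan 32° = 1/0.6249

1 in 1.60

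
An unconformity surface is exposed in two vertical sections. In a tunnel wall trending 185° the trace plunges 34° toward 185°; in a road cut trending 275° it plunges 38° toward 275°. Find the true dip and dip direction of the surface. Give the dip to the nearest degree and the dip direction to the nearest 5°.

The two traces are lines in the plane: v₁ = (sin 185°·cos 34°, cos 185°·cos 34°, −sin 34°), v₂ = (sin 275°·cos 38°, cos 275°·cos 38°, −sin 38°).
Cross product v₁ × v₂ gives the pole to the plane: n ∝ (-0.547, -0.394, 0.653).
True dip = arccos(n_z / |n|) = arccos(0.6958) = 45.9°.
Dip direction = atan2(-0.547, -0.394) = 234° (azimuth of n's horizontal projection).

true dip 46°, dip direction 235°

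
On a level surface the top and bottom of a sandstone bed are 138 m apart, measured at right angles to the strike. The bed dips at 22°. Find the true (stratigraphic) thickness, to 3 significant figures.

51.7 m

True thickness t = w · sin(dip) = 138 × sin 22°
t = 138 × 0.3746 = 51.696 m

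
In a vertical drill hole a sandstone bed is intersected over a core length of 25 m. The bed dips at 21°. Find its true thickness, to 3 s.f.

True thickness t = h · cos(dip) = 25 × cos 21°
t = 25 × 0.9336 = 23.340 m

23.3 m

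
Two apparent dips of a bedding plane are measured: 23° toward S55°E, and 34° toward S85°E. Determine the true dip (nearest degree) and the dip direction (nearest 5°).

true dip 37°, dip direction 070°

Represent each trace as a vector plunging at its apparent dip toward its trend (east-north-up frame): v₁ = (0.754, -0.528, -0.391), v₂ = (0.826, -0.072, -0.559).
Cross product v₁ × v₂ gives the pole to the plane: n ∝ (0.267, 0.099, 0.382).
True dip = arccos(n_z / |n|) = arccos(0.8014) = 36.7°.
Dip direction = azimuth of (n_x, n_y) = atan2(0.267, 0.099) = 70°.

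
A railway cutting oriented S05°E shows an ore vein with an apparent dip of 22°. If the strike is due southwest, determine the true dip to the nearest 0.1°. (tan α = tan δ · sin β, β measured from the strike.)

β = acute angle between strike due southwest and section S05°E = 50°.
tan(true dip) = tan 22° / sin 50° = 0.5274
true dip = arctan 0.5274 = 27.81°

27.8°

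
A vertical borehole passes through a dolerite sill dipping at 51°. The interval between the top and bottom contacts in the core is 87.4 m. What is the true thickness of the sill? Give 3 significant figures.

True thickness t = h · cos(dip) = 87.4 × cos 51°
t = 87.4 × 0.6293 = 55.003 m

55.0 m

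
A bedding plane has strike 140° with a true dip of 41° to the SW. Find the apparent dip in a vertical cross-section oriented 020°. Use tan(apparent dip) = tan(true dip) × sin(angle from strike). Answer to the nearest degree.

37°

Angle between strike (140°) and section (020°): β = 60°.
tan(apparent dip) = tan 41° · sin 60° = 0.7528
α = arctan(0.7528) = 36.97°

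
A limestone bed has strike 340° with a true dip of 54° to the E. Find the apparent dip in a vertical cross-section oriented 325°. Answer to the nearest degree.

The strike is 340° and the section trends 325°; the acute angle between them is β = 15°.
tan α = tan 54° × sin 15° = 1.3764 × 0.2588 = 0.3562
α = arctan(0.3562) = 19.61°

20°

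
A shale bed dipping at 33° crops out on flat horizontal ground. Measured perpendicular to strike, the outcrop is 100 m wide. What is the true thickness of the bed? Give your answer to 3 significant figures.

True thickness t = w · sin(dip) = 100 × sin 33°
t = 100 × 0.5446 = 54.464 m

54.5 m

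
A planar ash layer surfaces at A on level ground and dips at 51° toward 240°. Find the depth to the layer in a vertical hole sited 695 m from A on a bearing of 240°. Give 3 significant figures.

858 m

The hole is directly down-dip from the outcrop, so the down-dip offset is 695 m.
Depth = down-dip offset × tan(dip) = 695.00 × tan 51° = 695.00 × 1.2349
Depth = 858.25 m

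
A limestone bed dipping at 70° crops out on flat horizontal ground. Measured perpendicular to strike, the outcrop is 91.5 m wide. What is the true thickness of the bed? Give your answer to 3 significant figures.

True thickness t = w · sin(dip) = 91.5 × sin 70°
t = 91.5 × 0.9397 = 85.982 m

86.0 m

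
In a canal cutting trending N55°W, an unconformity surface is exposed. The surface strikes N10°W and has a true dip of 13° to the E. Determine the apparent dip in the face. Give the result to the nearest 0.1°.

The section lies 45° from the strike.
tan α = tan 13° × sin 45° = 0.2309 × 0.7071 = 0.1632
apparent dip = arctan 0.1632 = 9.27°

9.3°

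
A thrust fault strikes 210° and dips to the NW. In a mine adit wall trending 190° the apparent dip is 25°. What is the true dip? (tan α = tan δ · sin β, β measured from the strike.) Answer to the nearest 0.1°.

53.7°

The section is 20° from the strike.
tan δ = tan α / sin β = tan 25° / sin 20° = 0.4663 / 0.3420 = 1.3634
δ = arctan(1.3634) = 53.74°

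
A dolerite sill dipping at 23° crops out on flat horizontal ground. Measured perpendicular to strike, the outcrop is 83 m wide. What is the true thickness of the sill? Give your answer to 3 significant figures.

32.4 m

True thickness t = w · sin(dip) = 83 × sin 23°
t = 83 × 0.3907 = 32.431 m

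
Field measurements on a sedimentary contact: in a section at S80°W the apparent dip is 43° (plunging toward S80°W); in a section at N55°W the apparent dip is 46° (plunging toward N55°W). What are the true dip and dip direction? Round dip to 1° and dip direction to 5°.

Each apparent-dip line lies in the plane. As unit vectors (x east, y north, z up), v₁ plunges 43°→S80°W and v₂ plunges 46°→N55°W.
Cross product v₁ × v₂ gives the pole to the plane: n ∝ (-0.363, 0.130, 0.359).
Dip δ = arctan(|n_h|/n_z) = arctan(0.386/0.359) = 47.0°.
The horizontal component of n points toward azimuth atan2(n_x, n_y) = 290°, the dip direction.

true dip 47°, dip direction 290°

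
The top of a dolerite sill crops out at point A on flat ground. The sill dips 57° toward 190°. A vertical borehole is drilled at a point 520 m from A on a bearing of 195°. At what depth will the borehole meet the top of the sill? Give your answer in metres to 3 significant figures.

The hole lies 5° from the dip direction, so the down-dip offset is 520 × cos 5° = 518.02 m.
Depth = down-dip offset × tan(dip) = 518.02 × tan 57° = 518.02 × 1.5399
Depth = 797.68 m

798 m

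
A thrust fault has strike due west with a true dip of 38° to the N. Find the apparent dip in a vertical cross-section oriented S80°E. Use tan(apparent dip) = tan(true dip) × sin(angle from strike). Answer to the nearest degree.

The section lies 10° from the strike.
tan α = tan 38° × sin 10° = 0.7813 × 0.1736 = 0.1357
apparent dip = arctan 0.1357 = 7.73°

8°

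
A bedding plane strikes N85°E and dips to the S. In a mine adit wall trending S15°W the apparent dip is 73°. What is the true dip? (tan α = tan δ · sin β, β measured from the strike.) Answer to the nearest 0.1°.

74.0°

β = acute angle between strike N85°E and section S15°W = 70°.
tan(true dip) = tan 73° / sin 70° = 3.4808
δ = arctan(3.4808) = 73.97°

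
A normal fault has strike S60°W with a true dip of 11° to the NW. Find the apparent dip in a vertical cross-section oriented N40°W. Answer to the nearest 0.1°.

10.8°

The section lies 80° from the strike.
tan(apparent dip) = tan 11° · sin 80° = 0.1914
apparent dip = arctan 0.1914 = 10.84°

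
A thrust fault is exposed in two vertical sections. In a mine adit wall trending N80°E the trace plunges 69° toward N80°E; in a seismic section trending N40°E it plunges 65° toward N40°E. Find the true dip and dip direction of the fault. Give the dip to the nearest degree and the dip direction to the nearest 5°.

Represent each trace as a vector plunging at its apparent dip toward its trend (east-north-up frame): v₁ = (0.353, 0.062, -0.934), v₂ = (0.272, 0.324, -0.906).
Cross product v₁ × v₂ gives the pole to the plane: n ∝ (0.246, 0.066, 0.097).
tan δ = √(n_x²+n_y²)/n_z = 0.255/0.097, so δ = 69.1°.
Dip direction = azimuth of (n_x, n_y) = atan2(0.246, 0.066) = 75°.

true dip 69°, dip direction 075°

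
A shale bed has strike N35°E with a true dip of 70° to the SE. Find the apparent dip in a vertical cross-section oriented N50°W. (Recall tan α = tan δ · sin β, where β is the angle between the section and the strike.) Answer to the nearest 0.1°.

The strike is N35°E and the section trends N50°W; the acute angle between them is β = 85°.
tan α = tan 70° × sin 85° = 2.7475 × 0.9962 = 2.7370
apparent dip = arctan 2.7370 = 69.93°

69.9°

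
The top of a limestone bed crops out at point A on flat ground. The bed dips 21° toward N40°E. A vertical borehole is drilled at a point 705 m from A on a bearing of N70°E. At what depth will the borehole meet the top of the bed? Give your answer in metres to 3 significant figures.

234 m

The hole lies 30° from the dip direction, so the down-dip offset is 705 × cos 30° = 610.55 m.
Depth = down-dip offset × tan(dip) = 610.55 × tan 21° = 610.55 × 0.3839
Depth = 234.37 m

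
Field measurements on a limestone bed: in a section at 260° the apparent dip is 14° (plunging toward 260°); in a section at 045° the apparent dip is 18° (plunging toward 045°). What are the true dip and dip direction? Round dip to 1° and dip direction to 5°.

true dip 44°, dip direction 335°

The two traces are lines in the plane: v₁ = (sin 260°·cos 14°, cos 260°·cos 14°, −sin 14°), v₂ = (sin 45°·cos 18°, cos 45°·cos 18°, −sin 18°).
The plane normal is n = v₁ × v₂ ∝ (-0.215, 0.458, 0.529).
Dip δ = arctan(|n_h|/n_z) = arctan(0.506/0.529) = 43.7°.
The horizontal component of n points toward azimuth atan2(n_x, n_y) = 335°, the dip direction.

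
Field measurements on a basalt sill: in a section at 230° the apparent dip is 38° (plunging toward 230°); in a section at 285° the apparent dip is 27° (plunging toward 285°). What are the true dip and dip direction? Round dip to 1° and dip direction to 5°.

Represent each trace as a vector plunging at its apparent dip toward its trend (east-north-up frame): v₁ = (-0.604, -0.507, -0.616), v₂ = (-0.861, 0.231, -0.454).
Cross product v₁ × v₂ gives the pole to the plane: n ∝ (-0.372, -0.256, 0.575).
True dip = arccos(n_z / |n|) = arccos(0.7866) = 38.1°.
The horizontal component of n points toward azimuth atan2(n_x, n_y) = 235°, the dip direction.

true dip 38°, dip direction 235°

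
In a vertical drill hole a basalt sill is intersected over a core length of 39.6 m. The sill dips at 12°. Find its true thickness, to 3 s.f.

38.7 m

True thickness t = h · cos(dip) = 39.6 × cos 12°
t = 39.6 × 0.9781 = 38.735 m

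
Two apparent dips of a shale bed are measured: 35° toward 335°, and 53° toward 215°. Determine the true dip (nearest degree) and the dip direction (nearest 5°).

true dip 64°, dip direction 265°

Represent each trace as a vector plunging at its apparent dip toward its trend (east-north-up frame): v₁ = (-0.346, 0.742, -0.574), v₂ = (-0.345, -0.493, -0.799).
n = v₁ × v₂ = (-0.876, -0.078, 0.427) (taken with n_z > 0).
Dip δ = arctan(|n_h|/n_z) = arctan(0.879/0.427) = 64.1°.
Dip direction = azimuth of (n_x, n_y) = atan2(-0.876, -0.078) = 265°.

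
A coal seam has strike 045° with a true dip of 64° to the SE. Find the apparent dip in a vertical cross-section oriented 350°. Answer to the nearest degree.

59°

The section lies 55° from the strike.
tan α = tan 64° × sin 55° = 2.0503 × 0.8192 = 1.6795
apparent dip = arctan 1.6795 = 59.23°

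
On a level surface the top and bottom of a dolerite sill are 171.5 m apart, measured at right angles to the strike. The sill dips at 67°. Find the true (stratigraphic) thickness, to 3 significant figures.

True thickness t = w · sin(dip) = 171.5 × sin 67°
t = 171.5 × 0.9205 = 157.867 m

158 m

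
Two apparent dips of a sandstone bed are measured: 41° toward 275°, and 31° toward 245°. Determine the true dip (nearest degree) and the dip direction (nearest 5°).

true dip 43°, dip direction 295°

The two traces are lines in the plane: v₁ = (sin 275°·cos 41°, cos 275°·cos 41°, −sin 41°), v₂ = (sin 245°·cos 31°, cos 245°·cos 31°, −sin 31°).
Cross product v₁ × v₂ gives the pole to the plane: n ∝ (-0.272, 0.122, 0.323).
True dip = arccos(n_z / |n|) = arccos(0.7356) = 42.6°.
Dip direction = atan2(-0.272, 0.122) = 294° (azimuth of n's horizontal projection).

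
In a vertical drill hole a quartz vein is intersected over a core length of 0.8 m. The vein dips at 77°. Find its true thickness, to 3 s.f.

0.180 m

True thickness t = h · cos(dip) = 0.8 × cos 77°
t = 0.8 × 0.2250 = 0.180 m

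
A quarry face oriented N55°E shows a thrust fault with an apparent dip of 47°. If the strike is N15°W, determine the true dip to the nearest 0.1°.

48.8°

The section is 70° from the strike.
tan δ = tan α / sin β = tan 47° / sin 70° = 1.0724 / 0.9397 = 1.1412
true dip = arctan 1.1412 = 48.77°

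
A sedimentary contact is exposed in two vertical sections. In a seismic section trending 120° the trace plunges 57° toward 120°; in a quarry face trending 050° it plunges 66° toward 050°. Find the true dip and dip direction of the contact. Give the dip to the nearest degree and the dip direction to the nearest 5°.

Represent each trace as a vector plunging at its apparent dip toward its trend (east-north-up frame): v₁ = (0.472, -0.272, -0.839), v₂ = (0.312, 0.261, -0.914).
Cross product v₁ × v₂ gives the pole to the plane: n ∝ (0.468, 0.170, 0.208).
tan δ = √(n_x²+n_y²)/n_z = 0.498/0.208, so δ = 67.3°.
Dip direction = atan2(0.468, 0.170) = 70° (azimuth of n's horizontal projection).

true dip 67°, dip direction 070°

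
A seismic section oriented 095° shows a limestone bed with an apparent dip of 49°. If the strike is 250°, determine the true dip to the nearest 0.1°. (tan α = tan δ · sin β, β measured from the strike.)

The section is 25° from the strike.
tan δ = tan α / sin β = tan 49° / sin 25° = 1.1504 / 0.4226 = 2.7220
true dip = arctan 2.7220 = 69.83°

69.8°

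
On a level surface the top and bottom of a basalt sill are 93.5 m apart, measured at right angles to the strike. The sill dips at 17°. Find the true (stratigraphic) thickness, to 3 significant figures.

True thickness t = w · sin(dip) = 93.5 × sin 17°
t = 93.5 × 0.2924 = 27.337 m

27.3 m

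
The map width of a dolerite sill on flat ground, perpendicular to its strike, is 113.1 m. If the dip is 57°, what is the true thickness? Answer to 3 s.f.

94.9 m

True thickness t = w · sin(dip) = 113.1 × sin 57°
t = 113.1 × 0.8387 = 94.854 m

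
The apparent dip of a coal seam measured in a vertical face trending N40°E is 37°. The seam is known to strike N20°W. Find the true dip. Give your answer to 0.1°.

The section is 60° from the strike.
tan δ = tan α / sin β = tan 37° / sin 60° = 0.7536 / 0.8660 = 0.8701
δ = arctan(0.8701) = 41.03°

41.0°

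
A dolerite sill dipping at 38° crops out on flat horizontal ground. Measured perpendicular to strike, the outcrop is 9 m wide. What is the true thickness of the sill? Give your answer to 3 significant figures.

5.54 m

True thickness t = w · sin(dip) = 9 × sin 38°
t = 9 × 0.6157 = 5.541 m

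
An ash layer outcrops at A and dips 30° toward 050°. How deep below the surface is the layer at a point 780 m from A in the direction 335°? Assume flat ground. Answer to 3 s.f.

117 m

The hole lies 75° from the dip direction, so the down-dip offset is 780 × cos 75° = 201.88 m.
Depth = down-dip offset × tan(dip) = 201.88 × tan 30° = 201.88 × 0.5774
Depth = 116.55 m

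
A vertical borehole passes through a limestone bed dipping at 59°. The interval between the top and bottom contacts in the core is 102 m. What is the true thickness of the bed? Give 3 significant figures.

52.5 m

True thickness t = h · cos(dip) = 102 × cos 59°
t = 102 × 0.5150 = 52.534 m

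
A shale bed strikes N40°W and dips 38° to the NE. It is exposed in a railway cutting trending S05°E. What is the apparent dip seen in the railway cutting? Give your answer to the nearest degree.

24°

Angle between strike (N40°W) and section (S05°E): β = 35°.
tan α = tan 38° × sin 35° = 0.7813 × 0.5736 = 0.4481
apparent dip = arctan 0.4481 = 24.14°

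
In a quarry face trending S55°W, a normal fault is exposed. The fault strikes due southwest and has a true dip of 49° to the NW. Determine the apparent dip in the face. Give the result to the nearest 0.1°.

The section lies 10° from the strike.
tan(apparent dip) = tan 49° · sin 10° = 0.1998
α = arctan(0.1998) = 11.30°

11.3°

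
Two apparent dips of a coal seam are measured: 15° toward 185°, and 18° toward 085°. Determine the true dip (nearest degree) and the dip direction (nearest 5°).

Represent each trace as a vector plunging at its apparent dip toward its trend (east-north-up frame): v₁ = (-0.084, -0.962, -0.259), v₂ = (0.947, 0.083, -0.309).
Cross product v₁ × v₂ gives the pole to the plane: n ∝ (0.319, -0.271, 0.905).
True dip = arccos(n_z / |n|) = arccos(0.9076) = 24.8°.
The horizontal component of n points toward azimuth atan2(n_x, n_y) = 130°, the dip direction.

true dip 25°, dip direction 130°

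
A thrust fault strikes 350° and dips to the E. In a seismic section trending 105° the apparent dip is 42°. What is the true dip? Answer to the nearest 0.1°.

44.8°

The section is 65° from the strike.
tan δ = tan α / sin β = tan 42° / sin 65° = 0.9004 / 0.9063 = 0.9935
δ = arctan(0.9935) = 44.81°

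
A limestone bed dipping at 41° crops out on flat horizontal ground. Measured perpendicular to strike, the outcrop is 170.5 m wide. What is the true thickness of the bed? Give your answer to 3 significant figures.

112 m

True thickness t = w · sin(dip) = 170.5 × sin 41°
t = 170.5 × 0.6561 = 111.858 m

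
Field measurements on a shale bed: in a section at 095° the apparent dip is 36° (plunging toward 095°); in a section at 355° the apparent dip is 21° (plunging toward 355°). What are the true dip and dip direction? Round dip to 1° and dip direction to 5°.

true dip 42°, dip direction 060°

Each apparent-dip line lies in the plane. As unit vectors (x east, y north, z up), v₁ plunges 36°→095° and v₂ plunges 21°→355°.
The plane normal is n = v₁ × v₂ ∝ (0.572, 0.337, 0.744).
True dip = arccos(n_z / |n|) = arccos(0.7462) = 41.7°.
Dip direction = atan2(0.572, 0.337) = 60° (azimuth of n's horizontal projection).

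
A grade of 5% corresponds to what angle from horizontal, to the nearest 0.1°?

2.9°

tan θ = 5/100 = 0.0500
θ = arctan(0.0500) = 2.86°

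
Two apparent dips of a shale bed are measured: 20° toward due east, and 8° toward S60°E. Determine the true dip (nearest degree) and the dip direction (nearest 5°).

The two traces are lines in the plane: v₁ = (sin 90°·cos 20°, cos 90°·cos 20°, −sin 20°), v₂ = (sin 120°·cos 8°, cos 120°·cos 8°, −sin 8°).
Cross product v₁ × v₂ gives the pole to the plane: n ∝ (0.169, 0.163, 0.465).
Dip δ = arctan(|n_h|/n_z) = arctan(0.235/0.465) = 26.8°.
Dip direction = atan2(0.169, 0.163) = 46° (azimuth of n's horizontal projection).

true dip 27°, dip direction 045°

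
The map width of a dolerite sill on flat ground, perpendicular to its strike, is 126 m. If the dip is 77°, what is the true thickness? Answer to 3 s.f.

123 m

True thickness t = w · sin(dip) = 126 × sin 77°
t = 126 × 0.9744 = 122.771 m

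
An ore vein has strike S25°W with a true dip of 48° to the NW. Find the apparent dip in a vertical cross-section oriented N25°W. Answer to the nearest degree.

The strike is S25°W and the section trends N25°W; the acute angle between them is β = 50°.
tan α = tan 48° × sin 50° = 1.1106 × 0.7660 = 0.8508
α = arctan(0.8508) = 40.39°

40°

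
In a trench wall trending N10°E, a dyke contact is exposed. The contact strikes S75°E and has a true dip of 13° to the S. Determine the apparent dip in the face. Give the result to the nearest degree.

13°

The strike is S75°E and the section trends N10°E; the acute angle between them is β = 85°.
tan(apparent dip) = tan 13° · sin 85° = 0.2300
α = arctan(0.2300) = 12.95°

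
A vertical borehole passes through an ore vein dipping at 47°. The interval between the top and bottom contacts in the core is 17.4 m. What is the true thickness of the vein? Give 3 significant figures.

True thickness t = h · cos(dip) = 17.4 × cos 47°
t = 17.4 × 0.6820 = 11.867 m

11.9 m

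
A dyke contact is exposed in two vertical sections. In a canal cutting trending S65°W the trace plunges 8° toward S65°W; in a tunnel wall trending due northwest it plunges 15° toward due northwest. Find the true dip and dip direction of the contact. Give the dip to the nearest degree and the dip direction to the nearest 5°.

true dip 15°, dip direction 305°

Represent each trace as a vector plunging at its apparent dip toward its trend (east-north-up frame): v₁ = (-0.897, -0.419, -0.139), v₂ = (-0.683, 0.683, -0.259).
n = v₁ × v₂ = (-0.203, 0.137, 0.899) (taken with n_z > 0).
tan δ = √(n_x²+n_y²)/n_z = 0.245/0.899, so δ = 15.3°.
The horizontal component of n points toward azimuth atan2(n_x, n_y) = 304°, the dip direction.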